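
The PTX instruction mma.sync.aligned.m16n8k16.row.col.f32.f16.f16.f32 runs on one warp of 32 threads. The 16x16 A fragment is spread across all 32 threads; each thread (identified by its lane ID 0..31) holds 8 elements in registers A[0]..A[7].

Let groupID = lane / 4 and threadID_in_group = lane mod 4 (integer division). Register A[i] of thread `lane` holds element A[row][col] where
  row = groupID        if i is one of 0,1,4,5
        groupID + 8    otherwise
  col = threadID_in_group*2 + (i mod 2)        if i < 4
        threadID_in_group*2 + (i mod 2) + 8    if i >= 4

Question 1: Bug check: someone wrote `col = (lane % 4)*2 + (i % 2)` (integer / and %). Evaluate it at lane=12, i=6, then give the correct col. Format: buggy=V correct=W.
`(lane % 4)*2 + (i % 2)`[12,6]⇒0
lane 12: gr=3 (12/4), th=0 (12%4)
i=6: r=3+8=11, c=0*2+0+8=8
col: 0 vs 8

buggy=0 correct=8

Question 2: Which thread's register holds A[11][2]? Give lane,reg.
13,2

r=11->g=3,rb=1  c=2->cb=0,t=1,b0=0
L=3*4+1=13  i=0*4+1*2+0=2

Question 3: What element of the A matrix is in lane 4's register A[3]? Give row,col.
L=4=>grp=4>>2=1, tig=4&3=0
[3]=>row 1+8=9  col 0·2+1+0=1

9,1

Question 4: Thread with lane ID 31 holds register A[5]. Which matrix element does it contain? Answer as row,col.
lane 31->31/4=7, 31 mod 4=3
i=5  r:7+0->7  c:2·3+1+8->15

7,15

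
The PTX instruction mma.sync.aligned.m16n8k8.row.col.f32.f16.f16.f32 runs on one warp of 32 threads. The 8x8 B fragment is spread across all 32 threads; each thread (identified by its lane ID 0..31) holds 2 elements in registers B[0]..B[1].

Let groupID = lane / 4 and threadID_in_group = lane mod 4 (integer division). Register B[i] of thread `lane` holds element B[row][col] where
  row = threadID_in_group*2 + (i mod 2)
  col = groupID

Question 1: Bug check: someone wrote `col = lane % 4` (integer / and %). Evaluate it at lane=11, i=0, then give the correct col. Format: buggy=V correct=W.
buggy=3 correct=2

`lane % 4`[11,0]→3
lane 11→11/4=2, 11 mod 4=3
i=0  r:2·3+0→6  c:2
col: 3 vs 2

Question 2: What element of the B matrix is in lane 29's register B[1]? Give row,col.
3,7

lane 29: gid=7 (29/4), tid=1 (29%4)
i=1: r=1*2+1=3, c=gid=7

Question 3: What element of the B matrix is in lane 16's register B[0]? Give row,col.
0,4

lane 16=>16/4=4, 16 mod 4=0
i=0  r:2·0+0=>0  c:4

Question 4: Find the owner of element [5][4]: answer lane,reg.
18,1

c=4→G=4  r=5→T=2,p=1
L=4*4+2=18  i=1=1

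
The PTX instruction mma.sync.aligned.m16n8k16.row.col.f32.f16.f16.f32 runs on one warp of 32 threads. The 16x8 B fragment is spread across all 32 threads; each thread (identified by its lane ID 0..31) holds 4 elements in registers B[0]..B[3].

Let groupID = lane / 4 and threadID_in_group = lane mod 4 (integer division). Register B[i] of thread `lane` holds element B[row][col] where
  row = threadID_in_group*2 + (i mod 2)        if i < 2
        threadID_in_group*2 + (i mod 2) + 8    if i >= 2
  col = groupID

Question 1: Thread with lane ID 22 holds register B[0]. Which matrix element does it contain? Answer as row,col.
4,5

lane 22⇒22/4=5, 22 mod 4=2
i=0  r:2·2+0+0⇒4  c:5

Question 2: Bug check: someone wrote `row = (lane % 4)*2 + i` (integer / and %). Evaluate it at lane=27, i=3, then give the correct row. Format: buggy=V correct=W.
`(lane % 4)*2 + i`[27,3]=>9
L=27=>grp=27>>2=6, tig=27&3=3
[3]=>row 3·2+1+8=15  col grp=6
row: 9 vs 15

buggy=9 correct=15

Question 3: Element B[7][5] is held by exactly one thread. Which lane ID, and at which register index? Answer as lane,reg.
23,1

c: 5->gid=5  r: 7->r8=0,tid=3,i&1=1
L=5*4+3=23  i=0*2+1=1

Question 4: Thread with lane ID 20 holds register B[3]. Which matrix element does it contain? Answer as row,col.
9,5

lane 20: G=5 (20/4), T=0 (20%4)
i=3: r=0*2+1+8=9, c=G=5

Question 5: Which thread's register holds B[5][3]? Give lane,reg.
c=3⇒gr=3  r=5⇒Rb=0,th=2,odd=1
L=3*4+2=14  i=0*2+1=1

14,1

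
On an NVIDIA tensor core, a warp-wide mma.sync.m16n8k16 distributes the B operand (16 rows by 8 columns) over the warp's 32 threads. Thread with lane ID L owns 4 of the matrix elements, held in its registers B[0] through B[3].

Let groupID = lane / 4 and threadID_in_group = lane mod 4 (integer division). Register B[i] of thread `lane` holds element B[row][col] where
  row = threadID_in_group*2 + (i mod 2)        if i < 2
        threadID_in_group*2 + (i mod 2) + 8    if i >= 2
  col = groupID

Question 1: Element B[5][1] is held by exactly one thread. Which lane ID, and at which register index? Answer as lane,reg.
6,1

c=1⇒gr=1  r=5⇒Rb=0,th=2,odd=1
L=1*4+2=6  i=0*2+1=1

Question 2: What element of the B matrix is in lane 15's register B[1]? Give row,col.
L=15⇒gr=15>>2=3, th=15&3=3
[1]⇒row 3·2+1+0=7  col gr=3

7,3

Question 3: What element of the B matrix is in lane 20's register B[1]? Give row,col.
lane 20: gid=5 (20/4), tid=0 (20%4)
i=1: r=0*2+1+0=1, c=gid=5

1,5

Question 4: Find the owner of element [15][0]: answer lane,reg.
3,3

c=0→G=0  r=15→rhi=1,T=3,p=1
L=0*4+3=3  i=1*2+1=3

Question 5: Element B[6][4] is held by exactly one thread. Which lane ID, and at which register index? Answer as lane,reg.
c: 4->gid=4  r: 6->r8=0,tid=3,i&1=0
L=4*4+3=19  i=0*2+0=0

19,0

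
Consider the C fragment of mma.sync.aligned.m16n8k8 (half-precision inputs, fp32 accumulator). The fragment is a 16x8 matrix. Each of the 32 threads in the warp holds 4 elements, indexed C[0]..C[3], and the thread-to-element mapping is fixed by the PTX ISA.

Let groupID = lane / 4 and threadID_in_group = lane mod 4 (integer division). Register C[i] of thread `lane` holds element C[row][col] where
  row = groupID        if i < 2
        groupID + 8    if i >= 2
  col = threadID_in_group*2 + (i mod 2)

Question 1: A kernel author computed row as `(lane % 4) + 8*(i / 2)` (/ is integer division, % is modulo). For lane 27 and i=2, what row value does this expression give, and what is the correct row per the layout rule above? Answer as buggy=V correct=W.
buggy=11 correct=14

`(lane % 4) + 8*(i / 2)`[27,2]->11
L=27->gid=27>>2=6, tid=27&3=3
[2]->row 6+8=14  col 3·2+0=6
row: 11 vs 14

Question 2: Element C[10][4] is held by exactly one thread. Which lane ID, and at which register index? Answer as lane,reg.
r: 10->gid=2,r8=1  c: 4->tid=2,i&1=0
L=2*4+2=10  i=1*2+0=2

10,2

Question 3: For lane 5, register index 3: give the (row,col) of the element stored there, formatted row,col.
lane 5→5/4=1, 5 mod 4=1
i=3  r:1+8→9  c:2·1+1→3

9,3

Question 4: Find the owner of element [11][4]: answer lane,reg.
14,2

r: 11->gid=3,r8=1  c: 4->tid=2,i&1=0
L=3*4+2=14  i=1*2+0=2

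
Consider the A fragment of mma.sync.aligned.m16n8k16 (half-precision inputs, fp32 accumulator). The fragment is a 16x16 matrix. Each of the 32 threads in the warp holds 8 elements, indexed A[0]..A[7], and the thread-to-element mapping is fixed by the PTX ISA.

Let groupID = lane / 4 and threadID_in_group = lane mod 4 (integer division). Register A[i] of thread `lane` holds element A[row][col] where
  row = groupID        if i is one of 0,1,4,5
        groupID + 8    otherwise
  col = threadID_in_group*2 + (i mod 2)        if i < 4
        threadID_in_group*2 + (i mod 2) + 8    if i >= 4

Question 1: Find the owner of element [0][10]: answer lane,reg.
1,4

r=0⇒gr=0,Rb=0  c=10⇒Cb=1,th=1,odd=0
L=0*4+1=1  i=1*4+0*2+0=4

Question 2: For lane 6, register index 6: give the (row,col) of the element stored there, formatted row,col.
L=6->g=6>>2=1, t=6&3=2
[6]->row 1+8=9  col 2·2+0+8=12

9,12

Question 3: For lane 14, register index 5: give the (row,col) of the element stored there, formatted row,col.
3,13

lane 14->14/4=3, 14 mod 4=2
i=5  r:3+0->3  c:2·2+1+8->13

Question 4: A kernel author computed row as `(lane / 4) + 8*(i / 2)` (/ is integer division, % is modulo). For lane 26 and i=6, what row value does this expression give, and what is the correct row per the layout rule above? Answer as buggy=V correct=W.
`(lane / 4) + 8*(i / 2)`[26,6]->30
lane 26: g=6 (26/4), t=2 (26%4)
i=6: r=6+8=14, c=2*2+0+8=12
row: 30 vs 14

buggy=30 correct=14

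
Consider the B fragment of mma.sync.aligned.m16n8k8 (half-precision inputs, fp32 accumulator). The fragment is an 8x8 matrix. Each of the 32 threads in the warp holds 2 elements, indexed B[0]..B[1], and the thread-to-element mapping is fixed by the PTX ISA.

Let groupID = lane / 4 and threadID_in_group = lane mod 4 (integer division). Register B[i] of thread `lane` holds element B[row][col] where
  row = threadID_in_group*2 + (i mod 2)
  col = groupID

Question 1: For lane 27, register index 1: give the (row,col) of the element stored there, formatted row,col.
lane 27: g=6 (27/4), t=3 (27%4)
i=1: r=3*2+1=7, c=g=6

7,6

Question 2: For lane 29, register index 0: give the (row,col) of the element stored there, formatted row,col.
2,7

29: gid=7,tid=1
[0] (1*2+0,7) = (2,7)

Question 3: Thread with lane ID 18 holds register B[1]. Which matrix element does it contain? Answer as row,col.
lane 18⇒18/4=4, 18 mod 4=2
i=1  r:2·2+1⇒5  c:4

5,4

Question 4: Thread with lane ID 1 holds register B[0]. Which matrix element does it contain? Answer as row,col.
2,0

lane 1: grp=0 (1/4), tig=1 (1%4)
i=0: r=1*2+0=2, c=grp=0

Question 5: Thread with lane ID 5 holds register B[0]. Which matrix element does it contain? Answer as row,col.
2,1

lane 5->5/4=1, 5 mod 4=1
i=0  r:2·1+0->2  c:1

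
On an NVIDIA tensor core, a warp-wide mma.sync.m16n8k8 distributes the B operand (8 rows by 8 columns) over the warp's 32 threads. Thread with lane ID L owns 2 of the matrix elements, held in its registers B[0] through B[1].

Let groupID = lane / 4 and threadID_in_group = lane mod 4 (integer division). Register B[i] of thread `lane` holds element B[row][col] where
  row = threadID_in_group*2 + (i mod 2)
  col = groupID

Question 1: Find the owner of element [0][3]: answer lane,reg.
12,0

c=3⇒gr=3  r=0⇒th=0,odd=0
L=3*4+0=12  i=0=0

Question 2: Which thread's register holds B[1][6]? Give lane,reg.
24,1

c=6->g=6  r=1->t=0,b0=1
L=6*4+0=24  i=1=1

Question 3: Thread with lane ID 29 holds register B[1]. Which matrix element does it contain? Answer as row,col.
29: gid=7,tid=1
[1] (1*2+1,7) = (3,7)

3,7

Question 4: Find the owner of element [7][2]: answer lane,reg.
11,1

c=2->g=2  r=7->t=3,b0=1
L=2*4+3=11  i=1=1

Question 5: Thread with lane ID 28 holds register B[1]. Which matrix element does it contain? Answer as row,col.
lane 28=>28/4=7, 28 mod 4=0
i=1  r:2·0+1=>1  c:7

1,7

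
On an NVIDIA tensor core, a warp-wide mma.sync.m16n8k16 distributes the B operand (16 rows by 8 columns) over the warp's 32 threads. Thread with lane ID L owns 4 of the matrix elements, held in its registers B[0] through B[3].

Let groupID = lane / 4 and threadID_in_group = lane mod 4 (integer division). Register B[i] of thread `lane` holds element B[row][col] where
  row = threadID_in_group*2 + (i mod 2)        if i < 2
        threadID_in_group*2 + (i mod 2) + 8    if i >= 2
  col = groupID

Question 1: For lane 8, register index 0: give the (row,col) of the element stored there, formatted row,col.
8: G=2,T=0
[0] (0*2+0+0,2) = (0,2)

0,2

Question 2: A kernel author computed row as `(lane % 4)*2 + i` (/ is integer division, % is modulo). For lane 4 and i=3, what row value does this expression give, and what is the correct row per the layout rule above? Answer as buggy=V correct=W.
buggy=3 correct=9

`(lane % 4)*2 + i`[4,3]=>3
lane 4: grp=1 (4/4), tig=0 (4%4)
i=3: r=0*2+1+8=9, c=grp=1
row: 3 vs 9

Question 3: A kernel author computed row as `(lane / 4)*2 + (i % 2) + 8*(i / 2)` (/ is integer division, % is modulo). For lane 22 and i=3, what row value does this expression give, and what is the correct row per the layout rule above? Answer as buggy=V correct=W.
`(lane / 4)*2 + (i % 2) + 8*(i / 2)`[22,3]→19
L=22→G=22>>2=5, T=22&3=2
[3]→row 2·2+1+8=13  col G=5
row: 19 vs 13

buggy=19 correct=13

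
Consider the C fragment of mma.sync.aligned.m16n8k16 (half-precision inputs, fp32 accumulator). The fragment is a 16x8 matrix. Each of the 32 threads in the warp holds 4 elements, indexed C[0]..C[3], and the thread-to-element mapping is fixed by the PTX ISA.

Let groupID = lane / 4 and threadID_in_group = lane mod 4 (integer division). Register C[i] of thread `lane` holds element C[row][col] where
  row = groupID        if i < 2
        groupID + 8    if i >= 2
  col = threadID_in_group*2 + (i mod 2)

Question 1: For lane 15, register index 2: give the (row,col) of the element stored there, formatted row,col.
15: grp=3,tig=3
[2] (3+8,3*2+0) = (11,6)

11,6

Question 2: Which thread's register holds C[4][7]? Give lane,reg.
r: 4->gid=4,r8=0  c: 7->tid=3,i&1=1
L=4*4+3=19  i=0*2+1=1

19,1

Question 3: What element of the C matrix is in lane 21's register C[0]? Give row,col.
lane 21: grp=5 (21/4), tig=1 (21%4)
i=0: r=5+0=5, c=1*2+0=2

5,2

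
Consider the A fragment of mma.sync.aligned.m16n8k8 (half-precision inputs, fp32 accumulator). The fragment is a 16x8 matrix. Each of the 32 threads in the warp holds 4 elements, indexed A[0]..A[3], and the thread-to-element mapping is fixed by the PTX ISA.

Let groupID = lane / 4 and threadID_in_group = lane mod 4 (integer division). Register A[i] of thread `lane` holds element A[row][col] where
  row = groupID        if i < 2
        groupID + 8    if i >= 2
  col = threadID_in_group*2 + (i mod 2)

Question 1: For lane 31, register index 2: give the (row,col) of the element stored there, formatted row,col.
lane 31=>31/4=7, 31 mod 4=3
i=2  r:7+8=>15  c:2·3+0=>6

15,6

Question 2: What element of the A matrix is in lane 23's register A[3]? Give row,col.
23: gr=5,th=3
[3] (5+8,3*2+1) = (13,7)

13,7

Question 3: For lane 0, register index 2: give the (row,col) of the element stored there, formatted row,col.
8,0

L=0=>grp=0>>2=0, tig=0&3=0
[2]=>row 0+8=8  col 0·2+0=0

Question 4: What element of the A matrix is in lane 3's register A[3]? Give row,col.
8,7

3: grp=0,tig=3
[3] (0+8,3*2+1) = (8,7)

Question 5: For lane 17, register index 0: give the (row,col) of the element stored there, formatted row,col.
4,2

lane 17->17/4=4, 17 mod 4=1
i=0  r:4+0->4  c:2·1+0->2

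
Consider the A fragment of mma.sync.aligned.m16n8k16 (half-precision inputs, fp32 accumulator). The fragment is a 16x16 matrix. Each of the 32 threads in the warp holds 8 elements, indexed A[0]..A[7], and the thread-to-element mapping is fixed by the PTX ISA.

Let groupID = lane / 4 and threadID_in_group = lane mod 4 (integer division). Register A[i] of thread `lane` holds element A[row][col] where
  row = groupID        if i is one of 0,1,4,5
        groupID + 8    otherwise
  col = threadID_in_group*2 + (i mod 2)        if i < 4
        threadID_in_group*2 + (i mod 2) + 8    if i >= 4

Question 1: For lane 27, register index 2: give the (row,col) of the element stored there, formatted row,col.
lane 27: gid=6 (27/4), tid=3 (27%4)
i=2: r=6+8=14, c=3*2+0+0=6

14,6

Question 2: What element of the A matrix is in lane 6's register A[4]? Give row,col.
1,12

lane 6: g=1 (6/4), t=2 (6%4)
i=4: r=1+0=1, c=2*2+0+8=12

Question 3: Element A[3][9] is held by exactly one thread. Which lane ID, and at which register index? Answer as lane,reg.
r=3->g=3,rb=0  c=9->cb=1,t=0,b0=1
L=3*4+0=12  i=1*4+0*2+1=5

12,5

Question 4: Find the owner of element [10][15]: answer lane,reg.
r=10⇒gr=2,Rb=1  c=15⇒Cb=1,th=3,odd=1
L=2*4+3=11  i=1*4+1*2+1=7

11,7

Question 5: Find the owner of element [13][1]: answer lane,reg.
20,3

r: 13->gid=5,r8=1  c: 1->c8=0,tid=0,i&1=1
L=5*4+0=20  i=0*4+1*2+1=3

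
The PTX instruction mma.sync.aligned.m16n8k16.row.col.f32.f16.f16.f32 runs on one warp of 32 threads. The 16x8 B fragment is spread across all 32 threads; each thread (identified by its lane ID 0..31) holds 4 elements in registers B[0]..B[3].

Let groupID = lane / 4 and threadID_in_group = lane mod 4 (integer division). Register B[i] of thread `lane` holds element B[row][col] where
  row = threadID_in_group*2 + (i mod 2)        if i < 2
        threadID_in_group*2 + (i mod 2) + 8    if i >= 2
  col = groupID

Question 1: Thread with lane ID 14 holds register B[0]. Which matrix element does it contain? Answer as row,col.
L=14->g=14>>2=3, t=14&3=2
[0]->row 2·2+0+0=4  col g=3

4,3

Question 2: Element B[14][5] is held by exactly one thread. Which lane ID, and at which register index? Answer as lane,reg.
23,2

c=5→G=5  r=14→rhi=1,T=3,p=0
L=5*4+3=23  i=1*2+0=2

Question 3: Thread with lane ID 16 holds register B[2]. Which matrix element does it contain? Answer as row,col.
8,4

lane 16⇒16/4=4, 16 mod 4=0
i=2  r:2·0+0+8⇒8  c:4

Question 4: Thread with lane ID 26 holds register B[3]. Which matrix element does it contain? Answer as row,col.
26: gid=6,tid=2
[3] (2*2+1+8,6) = (13,6)

13,6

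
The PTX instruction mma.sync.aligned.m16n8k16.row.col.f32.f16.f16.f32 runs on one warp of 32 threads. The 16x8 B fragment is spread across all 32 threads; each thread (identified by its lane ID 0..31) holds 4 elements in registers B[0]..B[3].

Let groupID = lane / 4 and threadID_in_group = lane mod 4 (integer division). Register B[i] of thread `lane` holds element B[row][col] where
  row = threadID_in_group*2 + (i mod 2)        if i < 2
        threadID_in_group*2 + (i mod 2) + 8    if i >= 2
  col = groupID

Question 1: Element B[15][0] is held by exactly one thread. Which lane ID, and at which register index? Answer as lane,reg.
c=0⇒gr=0  r=15⇒Rb=1,th=3,odd=1
L=0*4+3=3  i=1*2+1=3

3,3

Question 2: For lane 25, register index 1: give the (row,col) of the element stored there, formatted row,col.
lane 25: gid=6 (25/4), tid=1 (25%4)
i=1: r=1*2+1+0=3, c=gid=6

3,6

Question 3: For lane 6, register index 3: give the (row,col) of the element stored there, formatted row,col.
13,1

L=6->gid=6>>2=1, tid=6&3=2
[3]->row 2·2+1+8=13  col gid=1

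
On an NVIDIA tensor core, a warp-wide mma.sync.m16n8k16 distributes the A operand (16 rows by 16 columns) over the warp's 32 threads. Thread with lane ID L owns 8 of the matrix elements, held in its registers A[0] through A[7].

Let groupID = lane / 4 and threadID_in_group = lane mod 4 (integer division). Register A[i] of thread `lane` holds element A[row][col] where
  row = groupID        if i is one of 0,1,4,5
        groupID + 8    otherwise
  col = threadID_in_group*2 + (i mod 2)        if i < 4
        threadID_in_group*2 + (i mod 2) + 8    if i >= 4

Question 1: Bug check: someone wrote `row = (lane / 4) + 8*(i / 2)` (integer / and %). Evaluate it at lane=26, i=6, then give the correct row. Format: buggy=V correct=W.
buggy=30 correct=14

`(lane / 4) + 8*(i / 2)`[26,6]->30
L=26->g=26>>2=6, t=26&3=2
[6]->row 6+8=14  col 2·2+0+8=12
row: 30 vs 14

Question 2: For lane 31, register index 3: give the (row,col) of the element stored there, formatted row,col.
lane 31→31/4=7, 31 mod 4=3
i=3  r:7+8→15  c:2·3+1+0→7

15,7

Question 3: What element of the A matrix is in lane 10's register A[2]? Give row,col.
lane 10⇒10/4=2, 10 mod 4=2
i=2  r:2+8⇒10  c:2·2+0+0⇒4

10,4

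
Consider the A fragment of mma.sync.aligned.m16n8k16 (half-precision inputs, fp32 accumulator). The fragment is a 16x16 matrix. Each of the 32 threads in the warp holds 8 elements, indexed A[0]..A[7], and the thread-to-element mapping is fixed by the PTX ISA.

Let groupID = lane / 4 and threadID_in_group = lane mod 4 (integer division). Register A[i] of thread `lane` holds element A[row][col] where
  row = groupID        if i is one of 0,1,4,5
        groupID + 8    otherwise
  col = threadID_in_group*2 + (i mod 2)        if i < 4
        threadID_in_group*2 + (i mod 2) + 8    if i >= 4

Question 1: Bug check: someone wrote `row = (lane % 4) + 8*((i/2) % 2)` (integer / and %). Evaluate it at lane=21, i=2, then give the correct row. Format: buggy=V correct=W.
`(lane % 4) + 8*((i/2) % 2)`[21,2]->9
L=21->g=21>>2=5, t=21&3=1
[2]->row 5+8=13  col 1·2+0+0=2
row: 9 vs 13

buggy=9 correct=13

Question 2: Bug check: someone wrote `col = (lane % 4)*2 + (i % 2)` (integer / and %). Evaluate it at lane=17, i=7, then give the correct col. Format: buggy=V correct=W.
`(lane % 4)*2 + (i % 2)`[17,7]⇒3
L=17⇒gr=17>>2=4, th=17&3=1
[7]⇒row 4+8=12  col 1·2+1+8=11
col: 3 vs 11

buggy=3 correct=11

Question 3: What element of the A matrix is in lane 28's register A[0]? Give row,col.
7,0

lane 28: g=7 (28/4), t=0 (28%4)
i=0: r=7+0=7, c=0*2+0+0=0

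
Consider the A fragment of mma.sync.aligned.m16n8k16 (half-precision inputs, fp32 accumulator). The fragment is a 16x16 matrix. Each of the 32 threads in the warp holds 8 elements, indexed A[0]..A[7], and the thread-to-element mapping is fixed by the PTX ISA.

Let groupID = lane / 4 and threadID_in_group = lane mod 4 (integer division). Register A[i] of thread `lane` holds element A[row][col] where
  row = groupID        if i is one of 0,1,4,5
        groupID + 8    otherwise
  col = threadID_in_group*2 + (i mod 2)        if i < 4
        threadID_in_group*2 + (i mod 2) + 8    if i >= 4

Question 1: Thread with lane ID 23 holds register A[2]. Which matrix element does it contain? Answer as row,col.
lane 23: G=5 (23/4), T=3 (23%4)
i=2: r=5+8=13, c=3*2+0+0=6

13,6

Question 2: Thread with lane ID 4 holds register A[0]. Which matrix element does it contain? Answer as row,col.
4: G=1,T=0
[0] (1+0,0*2+0+0) = (1,0)

1,0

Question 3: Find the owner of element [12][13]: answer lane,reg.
r: 12->gid=4,r8=1  c: 13->c8=1,tid=2,i&1=1
L=4*4+2=18  i=1*4+1*2+1=7

18,7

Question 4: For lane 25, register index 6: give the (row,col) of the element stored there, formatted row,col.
14,10

L=25=>grp=25>>2=6, tig=25&3=1
[6]=>row 6+8=14  col 1·2+0+8=10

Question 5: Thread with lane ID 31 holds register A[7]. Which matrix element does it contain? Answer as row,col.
L=31→G=31>>2=7, T=31&3=3
[7]→row 7+8=15  col 3·2+1+8=15

15,15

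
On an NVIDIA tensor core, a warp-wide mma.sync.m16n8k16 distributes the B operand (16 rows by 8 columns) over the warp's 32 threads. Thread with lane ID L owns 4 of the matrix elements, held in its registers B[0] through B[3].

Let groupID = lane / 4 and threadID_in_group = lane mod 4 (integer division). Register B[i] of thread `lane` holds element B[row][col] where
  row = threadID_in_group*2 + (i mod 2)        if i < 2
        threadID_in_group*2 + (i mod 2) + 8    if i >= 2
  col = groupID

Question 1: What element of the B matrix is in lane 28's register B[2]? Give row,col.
L=28=>grp=28>>2=7, tig=28&3=0
[2]=>row 0·2+0+8=8  col grp=7

8,7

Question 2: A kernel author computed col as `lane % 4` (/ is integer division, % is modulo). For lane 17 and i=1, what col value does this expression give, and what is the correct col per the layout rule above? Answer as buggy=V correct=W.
`lane % 4`[17,1]=>1
17: grp=4,tig=1
[1] (1*2+1+0,4) = (3,4)
col: 1 vs 4

buggy=1 correct=4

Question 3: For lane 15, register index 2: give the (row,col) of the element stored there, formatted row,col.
14,3

lane 15=>15/4=3, 15 mod 4=3
i=2  r:2·3+0+8=>14  c:3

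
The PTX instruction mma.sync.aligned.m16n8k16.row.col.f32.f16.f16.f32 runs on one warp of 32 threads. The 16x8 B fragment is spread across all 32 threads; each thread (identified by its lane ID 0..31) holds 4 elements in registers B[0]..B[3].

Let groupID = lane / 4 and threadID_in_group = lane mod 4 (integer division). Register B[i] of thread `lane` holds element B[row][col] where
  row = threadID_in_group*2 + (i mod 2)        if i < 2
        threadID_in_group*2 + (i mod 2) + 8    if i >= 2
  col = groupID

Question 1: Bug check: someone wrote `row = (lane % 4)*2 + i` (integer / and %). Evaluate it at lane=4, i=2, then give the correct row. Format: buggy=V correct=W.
buggy=2 correct=8

`(lane % 4)*2 + i`[4,2]->2
L=4->g=4>>2=1, t=4&3=0
[2]->row 0·2+0+8=8  col g=1
row: 2 vs 8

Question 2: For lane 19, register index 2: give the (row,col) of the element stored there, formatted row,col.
lane 19->19/4=4, 19 mod 4=3
i=2  r:2·3+0+8->14  c:4

14,4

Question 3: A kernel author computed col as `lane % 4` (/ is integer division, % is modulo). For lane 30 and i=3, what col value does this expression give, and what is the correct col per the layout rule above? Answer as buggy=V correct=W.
buggy=2 correct=7

`lane % 4`[30,3]->2
30: gid=7,tid=2
[3] (2*2+1+8,7) = (13,7)
col: 2 vs 7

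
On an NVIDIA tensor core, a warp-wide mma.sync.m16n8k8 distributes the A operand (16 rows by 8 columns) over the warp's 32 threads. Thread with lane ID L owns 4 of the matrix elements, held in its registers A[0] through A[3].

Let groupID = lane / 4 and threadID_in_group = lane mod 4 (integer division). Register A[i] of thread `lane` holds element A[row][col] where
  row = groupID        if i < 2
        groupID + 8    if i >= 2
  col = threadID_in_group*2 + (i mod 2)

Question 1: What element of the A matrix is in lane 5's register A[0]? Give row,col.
1,2

5: grp=1,tig=1
[0] (1+0,1*2+0) = (1,2)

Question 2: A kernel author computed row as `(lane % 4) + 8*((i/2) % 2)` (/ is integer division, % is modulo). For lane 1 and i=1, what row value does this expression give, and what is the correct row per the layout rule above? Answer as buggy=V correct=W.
`(lane % 4) + 8*((i/2) % 2)`[1,1]->1
lane 1->1/4=0, 1 mod 4=1
i=1  r:0+0->0  c:2·1+1->3
row: 1 vs 0

buggy=1 correct=0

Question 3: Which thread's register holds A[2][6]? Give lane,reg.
r=2⇒gr=2,Rb=0  c=6⇒th=3,odd=0
L=2*4+3=11  i=0*2+0=0

11,0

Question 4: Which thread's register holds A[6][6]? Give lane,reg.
27,0

r=6→G=6,rhi=0  c=6→T=3,p=0
L=6*4+3=27  i=0*2+0=0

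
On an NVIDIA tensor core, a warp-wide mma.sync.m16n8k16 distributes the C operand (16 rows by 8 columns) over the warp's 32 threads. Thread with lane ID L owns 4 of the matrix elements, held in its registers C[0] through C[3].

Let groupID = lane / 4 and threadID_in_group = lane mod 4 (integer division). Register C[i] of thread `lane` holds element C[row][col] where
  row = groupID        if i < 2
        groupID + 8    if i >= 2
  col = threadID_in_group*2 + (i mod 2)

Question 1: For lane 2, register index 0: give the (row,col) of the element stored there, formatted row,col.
lane 2->2/4=0, 2 mod 4=2
i=0  r:0+0->0  c:2·2+0->4

0,4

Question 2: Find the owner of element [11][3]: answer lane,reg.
13,3

r=11⇒gr=3,Rb=1  c=3⇒th=1,odd=1
L=3*4+1=13  i=1*2+1=3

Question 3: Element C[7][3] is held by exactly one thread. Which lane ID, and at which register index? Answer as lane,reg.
r=7⇒gr=7,Rb=0  c=3⇒th=1,odd=1
L=7*4+1=29  i=0*2+1=1

29,1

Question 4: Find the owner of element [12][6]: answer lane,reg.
19,2

r: 12->gid=4,r8=1  c: 6->tid=3,i&1=0
L=4*4+3=19  i=1*2+0=2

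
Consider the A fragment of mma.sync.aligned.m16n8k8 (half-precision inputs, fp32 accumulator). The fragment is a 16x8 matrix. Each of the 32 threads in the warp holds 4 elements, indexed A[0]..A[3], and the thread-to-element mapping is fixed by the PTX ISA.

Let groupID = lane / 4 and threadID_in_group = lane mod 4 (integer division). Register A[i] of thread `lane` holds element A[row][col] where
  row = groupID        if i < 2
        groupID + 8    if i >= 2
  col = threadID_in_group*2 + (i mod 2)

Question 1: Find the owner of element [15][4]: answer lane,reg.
30,2

r=15⇒gr=7,Rb=1  c=4⇒th=2,odd=0
L=7*4+2=30  i=1*2+0=2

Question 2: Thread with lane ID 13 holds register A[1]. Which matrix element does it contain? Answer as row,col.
lane 13: gr=3 (13/4), th=1 (13%4)
i=1: r=3+0=3, c=1*2+1=3

3,3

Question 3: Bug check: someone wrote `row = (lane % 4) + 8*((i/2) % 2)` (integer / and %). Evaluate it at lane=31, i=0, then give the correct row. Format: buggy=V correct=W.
`(lane % 4) + 8*((i/2) % 2)`[31,0]→3
lane 31: G=7 (31/4), T=3 (31%4)
i=0: r=7+0=7, c=3*2+0=6
row: 3 vs 7

buggy=3 correct=7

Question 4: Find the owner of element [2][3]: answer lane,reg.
9,1

r=2⇒gr=2,Rb=0  c=3⇒th=1,odd=1
L=2*4+1=9  i=0*2+1=1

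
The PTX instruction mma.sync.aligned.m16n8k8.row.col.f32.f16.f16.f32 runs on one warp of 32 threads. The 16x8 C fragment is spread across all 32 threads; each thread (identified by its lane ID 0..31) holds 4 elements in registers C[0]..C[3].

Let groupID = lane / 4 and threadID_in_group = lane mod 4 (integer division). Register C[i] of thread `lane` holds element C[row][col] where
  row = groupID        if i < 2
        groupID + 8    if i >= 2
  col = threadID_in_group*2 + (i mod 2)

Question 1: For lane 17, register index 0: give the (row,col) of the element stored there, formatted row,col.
17: g=4,t=1
[0] (4+0,1*2+0) = (4,2)

4,2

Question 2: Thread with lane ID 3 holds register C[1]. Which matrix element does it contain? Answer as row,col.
0,7

3: G=0,T=3
[1] (0+0,3*2+1) = (0,7)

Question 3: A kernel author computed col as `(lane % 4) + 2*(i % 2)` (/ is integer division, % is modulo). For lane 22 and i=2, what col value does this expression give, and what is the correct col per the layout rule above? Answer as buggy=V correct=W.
buggy=2 correct=4

`(lane % 4) + 2*(i % 2)`[22,2]->2
22: gid=5,tid=2
[2] (5+8,2*2+0) = (13,4)
col: 2 vs 4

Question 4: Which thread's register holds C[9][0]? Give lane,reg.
4,2

r:9=>grp=1,rB=1  c:0=>tig=0,lo=0
L=1*4+0=4  i=1*2+0=2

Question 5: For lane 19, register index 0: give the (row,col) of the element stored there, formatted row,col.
lane 19: G=4 (19/4), T=3 (19%4)
i=0: r=4+0=4, c=3*2+0=6

4,6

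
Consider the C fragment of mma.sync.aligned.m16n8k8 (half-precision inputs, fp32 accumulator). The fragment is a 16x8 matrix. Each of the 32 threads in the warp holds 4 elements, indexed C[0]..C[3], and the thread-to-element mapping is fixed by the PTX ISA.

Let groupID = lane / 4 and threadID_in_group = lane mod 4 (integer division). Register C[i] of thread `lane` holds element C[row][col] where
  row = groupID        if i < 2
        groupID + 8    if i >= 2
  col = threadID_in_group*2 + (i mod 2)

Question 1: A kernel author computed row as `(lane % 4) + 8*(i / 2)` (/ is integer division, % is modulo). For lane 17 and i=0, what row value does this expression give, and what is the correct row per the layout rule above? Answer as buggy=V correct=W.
`(lane % 4) + 8*(i / 2)`[17,0]->1
17: g=4,t=1
[0] (4+0,1*2+0) = (4,2)
row: 1 vs 4

buggy=1 correct=4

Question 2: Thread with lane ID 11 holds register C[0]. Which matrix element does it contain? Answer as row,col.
2,6

lane 11→11/4=2, 11 mod 4=3
i=0  r:2+0→2  c:2·3+0→6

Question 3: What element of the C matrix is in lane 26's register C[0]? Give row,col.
6,4

lane 26⇒26/4=6, 26 mod 4=2
i=0  r:6+0⇒6  c:2·2+0⇒4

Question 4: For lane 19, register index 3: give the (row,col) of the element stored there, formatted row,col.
12,7

lane 19=>19/4=4, 19 mod 4=3
i=3  r:4+8=>12  c:2·3+1=>7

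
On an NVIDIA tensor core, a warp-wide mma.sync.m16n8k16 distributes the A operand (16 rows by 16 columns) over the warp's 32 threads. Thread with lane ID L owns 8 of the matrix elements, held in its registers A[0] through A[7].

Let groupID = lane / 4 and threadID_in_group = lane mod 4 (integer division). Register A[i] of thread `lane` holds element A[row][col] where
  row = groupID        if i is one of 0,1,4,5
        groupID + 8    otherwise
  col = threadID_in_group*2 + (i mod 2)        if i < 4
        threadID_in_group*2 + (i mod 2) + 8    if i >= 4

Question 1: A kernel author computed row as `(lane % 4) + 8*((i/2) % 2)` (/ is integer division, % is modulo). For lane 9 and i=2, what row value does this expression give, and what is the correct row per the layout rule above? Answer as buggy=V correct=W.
buggy=9 correct=10

`(lane % 4) + 8*((i/2) % 2)`[9,2]=>9
L=9=>grp=9>>2=2, tig=9&3=1
[2]=>row 2+8=10  col 1·2+0+0=2
row: 9 vs 10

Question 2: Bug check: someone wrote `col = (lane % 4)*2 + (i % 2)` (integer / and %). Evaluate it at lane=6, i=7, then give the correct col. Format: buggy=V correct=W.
buggy=5 correct=13

`(lane % 4)*2 + (i % 2)`[6,7]->5
6: gid=1,tid=2
[7] (1+8,2*2+1+8) = (9,13)
col: 5 vs 13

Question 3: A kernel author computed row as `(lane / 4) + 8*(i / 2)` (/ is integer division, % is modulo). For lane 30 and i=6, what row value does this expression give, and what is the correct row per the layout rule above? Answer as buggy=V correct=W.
buggy=31 correct=15

`(lane / 4) + 8*(i / 2)`[30,6]->31
lane 30: g=7 (30/4), t=2 (30%4)
i=6: r=7+8=15, c=2*2+0+8=12
row: 31 vs 15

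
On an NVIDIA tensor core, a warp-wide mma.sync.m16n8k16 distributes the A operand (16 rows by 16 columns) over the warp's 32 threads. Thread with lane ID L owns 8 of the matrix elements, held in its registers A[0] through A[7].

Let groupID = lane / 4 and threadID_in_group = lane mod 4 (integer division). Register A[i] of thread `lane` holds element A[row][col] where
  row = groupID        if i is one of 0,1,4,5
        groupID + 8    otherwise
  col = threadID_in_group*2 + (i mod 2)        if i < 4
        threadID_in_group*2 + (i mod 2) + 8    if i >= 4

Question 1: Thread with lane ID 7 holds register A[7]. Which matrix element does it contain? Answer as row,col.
9,15

lane 7->7/4=1, 7 mod 4=3
i=7  r:1+8->9  c:2·3+1+8->15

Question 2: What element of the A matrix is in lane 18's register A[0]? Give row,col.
lane 18: gr=4 (18/4), th=2 (18%4)
i=0: r=4+0=4, c=2*2+0+0=4

4,4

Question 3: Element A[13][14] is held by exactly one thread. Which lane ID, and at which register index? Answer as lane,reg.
23,6

r=13→G=5,rhi=1  c=14→chi=1,T=3,p=0
L=5*4+3=23  i=1*4+1*2+0=6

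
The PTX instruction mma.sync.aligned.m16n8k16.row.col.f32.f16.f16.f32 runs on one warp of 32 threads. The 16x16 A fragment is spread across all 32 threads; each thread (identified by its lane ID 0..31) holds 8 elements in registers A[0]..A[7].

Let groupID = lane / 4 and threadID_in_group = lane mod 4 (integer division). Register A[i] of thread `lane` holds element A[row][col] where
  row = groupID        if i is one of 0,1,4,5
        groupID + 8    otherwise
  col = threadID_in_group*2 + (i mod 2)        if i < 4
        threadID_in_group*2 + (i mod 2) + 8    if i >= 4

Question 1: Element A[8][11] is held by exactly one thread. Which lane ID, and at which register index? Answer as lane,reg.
1,7

r: 8->gid=0,r8=1  c: 11->c8=1,tid=1,i&1=1
L=0*4+1=1  i=1*4+1*2+1=7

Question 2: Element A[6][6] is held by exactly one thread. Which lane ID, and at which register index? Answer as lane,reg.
27,0

r=6->g=6,rb=0  c=6->cb=0,t=3,b0=0
L=6*4+3=27  i=0*4+0*2+0=0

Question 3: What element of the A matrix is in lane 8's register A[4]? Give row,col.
2,8

8: gr=2,th=0
[4] (2+0,0*2+0+8) = (2,8)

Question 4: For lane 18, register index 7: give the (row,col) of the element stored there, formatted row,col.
12,13

L=18=>grp=18>>2=4, tig=18&3=2
[7]=>row 4+8=12  col 2·2+1+8=13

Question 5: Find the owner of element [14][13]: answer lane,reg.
r: 14->gid=6,r8=1  c: 13->c8=1,tid=2,i&1=1
L=6*4+2=26  i=1*4+1*2+1=7

26,7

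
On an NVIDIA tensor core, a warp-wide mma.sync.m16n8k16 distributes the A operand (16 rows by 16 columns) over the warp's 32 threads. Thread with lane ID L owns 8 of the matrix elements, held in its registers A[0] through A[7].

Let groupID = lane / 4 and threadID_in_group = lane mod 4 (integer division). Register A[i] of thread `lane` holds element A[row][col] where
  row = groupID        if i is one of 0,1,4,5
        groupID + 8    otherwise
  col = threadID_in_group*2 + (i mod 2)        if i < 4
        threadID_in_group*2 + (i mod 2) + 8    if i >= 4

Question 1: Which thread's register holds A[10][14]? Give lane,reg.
11,6

r=10⇒gr=2,Rb=1  c=14⇒Cb=1,th=3,odd=0
L=2*4+3=11  i=1*4+1*2+0=6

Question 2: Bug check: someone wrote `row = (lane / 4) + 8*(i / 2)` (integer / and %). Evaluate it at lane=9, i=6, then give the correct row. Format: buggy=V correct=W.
`(lane / 4) + 8*(i / 2)`[9,6]->26
lane 9: g=2 (9/4), t=1 (9%4)
i=6: r=2+8=10, c=1*2+0+8=10
row: 26 vs 10

buggy=26 correct=10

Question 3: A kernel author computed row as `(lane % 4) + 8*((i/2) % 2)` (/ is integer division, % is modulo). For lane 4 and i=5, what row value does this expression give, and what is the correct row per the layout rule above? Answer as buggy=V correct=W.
`(lane % 4) + 8*((i/2) % 2)`[4,5]->0
4: g=1,t=0
[5] (1+0,0*2+1+8) = (1,9)
row: 0 vs 1

buggy=0 correct=1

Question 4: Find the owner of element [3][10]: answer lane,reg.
13,4

r: 3->gid=3,r8=0  c: 10->c8=1,tid=1,i&1=0
L=3*4+1=13  i=1*4+0*2+0=4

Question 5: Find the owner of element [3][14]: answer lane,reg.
15,4

r=3→G=3,rhi=0  c=14→chi=1,T=3,p=0
L=3*4+3=15  i=1*4+0*2+0=4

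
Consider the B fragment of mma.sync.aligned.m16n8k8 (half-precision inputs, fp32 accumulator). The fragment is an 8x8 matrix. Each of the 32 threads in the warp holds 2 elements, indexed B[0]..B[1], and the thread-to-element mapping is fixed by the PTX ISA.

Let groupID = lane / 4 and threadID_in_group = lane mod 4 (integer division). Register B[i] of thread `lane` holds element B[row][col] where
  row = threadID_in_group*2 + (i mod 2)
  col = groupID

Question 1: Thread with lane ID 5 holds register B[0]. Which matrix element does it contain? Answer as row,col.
2,1

5: gr=1,th=1
[0] (1*2+0,1) = (2,1)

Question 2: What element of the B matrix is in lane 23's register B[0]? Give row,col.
L=23→G=23>>2=5, T=23&3=3
[0]→row 3·2+0=6  col G=5

6,5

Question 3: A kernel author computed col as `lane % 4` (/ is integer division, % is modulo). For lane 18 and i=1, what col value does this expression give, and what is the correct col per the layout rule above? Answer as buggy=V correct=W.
`lane % 4`[18,1]->2
18: g=4,t=2
[1] (2*2+1,4) = (5,4)
col: 2 vs 4

buggy=2 correct=4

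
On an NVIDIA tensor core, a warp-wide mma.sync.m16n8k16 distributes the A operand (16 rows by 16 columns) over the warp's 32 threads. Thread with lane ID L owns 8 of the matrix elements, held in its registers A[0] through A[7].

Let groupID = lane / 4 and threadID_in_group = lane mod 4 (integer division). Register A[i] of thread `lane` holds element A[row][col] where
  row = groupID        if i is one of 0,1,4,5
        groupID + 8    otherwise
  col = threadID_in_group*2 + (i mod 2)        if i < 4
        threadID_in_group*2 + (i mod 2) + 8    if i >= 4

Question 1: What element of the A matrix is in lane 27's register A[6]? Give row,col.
14,14

lane 27⇒27/4=6, 27 mod 4=3
i=6  r:6+8⇒14  c:2·3+0+8⇒14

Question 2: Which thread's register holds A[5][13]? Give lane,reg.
r=5->g=5,rb=0  c=13->cb=1,t=2,b0=1
L=5*4+2=22  i=1*4+0*2+1=5

22,5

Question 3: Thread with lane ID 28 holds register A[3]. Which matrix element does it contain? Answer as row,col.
28: g=7,t=0
[3] (7+8,0*2+1+0) = (15,1)

15,1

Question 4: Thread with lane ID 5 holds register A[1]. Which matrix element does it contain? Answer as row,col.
L=5=>grp=5>>2=1, tig=5&3=1
[1]=>row 1+0=1  col 1·2+1+0=3

1,3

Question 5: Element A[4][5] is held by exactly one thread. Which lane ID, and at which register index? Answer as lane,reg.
r:4=>grp=4,rB=0  c:5=>cB=0,tig=2,lo=1
L=4*4+2=18  i=0*4+0*2+1=1

18,1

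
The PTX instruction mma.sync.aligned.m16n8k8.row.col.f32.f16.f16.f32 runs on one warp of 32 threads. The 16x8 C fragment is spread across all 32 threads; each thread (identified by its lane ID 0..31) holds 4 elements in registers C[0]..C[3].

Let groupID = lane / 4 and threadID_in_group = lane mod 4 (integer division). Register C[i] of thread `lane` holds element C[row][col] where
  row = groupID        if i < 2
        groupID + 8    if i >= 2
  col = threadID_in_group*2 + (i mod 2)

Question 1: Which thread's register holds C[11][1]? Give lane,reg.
12,3

r=11→G=3,rhi=1  c=1→T=0,p=1
L=3*4+0=12  i=1*2+1=3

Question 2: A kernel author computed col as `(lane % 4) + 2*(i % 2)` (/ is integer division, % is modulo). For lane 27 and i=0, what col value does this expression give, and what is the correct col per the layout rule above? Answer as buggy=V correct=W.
buggy=3 correct=6

`(lane % 4) + 2*(i % 2)`[27,0]⇒3
27: gr=6,th=3
[0] (6+0,3*2+0) = (6,6)
col: 3 vs 6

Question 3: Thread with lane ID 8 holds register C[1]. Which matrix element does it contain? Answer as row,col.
2,1

8: g=2,t=0
[1] (2+0,0*2+1) = (2,1)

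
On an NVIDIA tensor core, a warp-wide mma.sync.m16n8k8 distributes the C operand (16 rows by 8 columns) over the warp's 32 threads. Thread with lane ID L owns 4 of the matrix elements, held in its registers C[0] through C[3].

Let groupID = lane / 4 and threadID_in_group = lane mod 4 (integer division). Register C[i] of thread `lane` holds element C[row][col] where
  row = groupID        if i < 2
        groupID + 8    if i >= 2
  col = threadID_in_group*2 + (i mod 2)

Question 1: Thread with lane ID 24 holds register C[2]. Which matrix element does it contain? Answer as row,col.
14,0

lane 24=>24/4=6, 24 mod 4=0
i=2  r:6+8=>14  c:2·0+0=>0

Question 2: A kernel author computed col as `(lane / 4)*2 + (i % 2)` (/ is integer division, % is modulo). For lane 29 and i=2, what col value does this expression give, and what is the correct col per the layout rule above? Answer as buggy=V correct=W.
buggy=14 correct=2

`(lane / 4)*2 + (i % 2)`[29,2]->14
lane 29: gid=7 (29/4), tid=1 (29%4)
i=2: r=7+8=15, c=1*2+0=2
col: 14 vs 2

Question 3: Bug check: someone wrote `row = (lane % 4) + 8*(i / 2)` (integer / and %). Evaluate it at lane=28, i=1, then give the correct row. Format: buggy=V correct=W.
`(lane % 4) + 8*(i / 2)`[28,1]⇒0
L=28⇒gr=28>>2=7, th=28&3=0
[1]⇒row 7+0=7  col 0·2+1=1
row: 0 vs 7

buggy=0 correct=7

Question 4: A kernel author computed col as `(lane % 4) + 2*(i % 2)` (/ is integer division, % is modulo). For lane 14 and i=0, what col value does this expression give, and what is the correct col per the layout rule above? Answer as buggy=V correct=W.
`(lane % 4) + 2*(i % 2)`[14,0]->2
L=14->g=14>>2=3, t=14&3=2
[0]->row 3+0=3  col 2·2+0=4
col: 2 vs 4

buggy=2 correct=4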